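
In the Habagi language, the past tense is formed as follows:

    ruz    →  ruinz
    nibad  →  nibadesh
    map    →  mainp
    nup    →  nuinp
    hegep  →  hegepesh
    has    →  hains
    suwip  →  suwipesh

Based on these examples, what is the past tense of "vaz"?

vainz

suwip and nup both end in -p yet inflect differently (suwipesh, nuinp), so the final letter is not what conditions the rule; the number of vowels is.
"vaz" has 1 vowel. The stems with 1 vowel (ruz → ruinz, has → hains, nup → nuinp) insert -in- after the first vowel.
So vaz → vainz.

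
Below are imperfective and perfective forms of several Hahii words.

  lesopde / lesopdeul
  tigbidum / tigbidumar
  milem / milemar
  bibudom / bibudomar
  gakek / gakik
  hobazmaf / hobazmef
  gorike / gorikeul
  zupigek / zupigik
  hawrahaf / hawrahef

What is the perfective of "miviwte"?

miviwteul

milem and lesopde both have last vowel 'e' yet inflect differently (milemar, lesopdeul), so the last vowel is not what conditions the rule; the final letter is.
"miviwte" ends in -e. The stems ending in -e (lesopde → lesopdeul, gorike → gorikeul) add -ul.
So miviwte → miviwteul.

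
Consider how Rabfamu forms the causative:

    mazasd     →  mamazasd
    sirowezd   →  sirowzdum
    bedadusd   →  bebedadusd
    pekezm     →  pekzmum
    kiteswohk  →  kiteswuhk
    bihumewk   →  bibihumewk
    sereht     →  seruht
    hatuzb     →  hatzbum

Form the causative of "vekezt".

vekztum

"vekezt" has second-to-last letter 'z'. The stems whose second-to-last letter is 'z' (sirowezd → sirowzdum, pekezm → pekzmum, hatuzb → hatzbum) delete the last vowel and add -um.
So vekezt → vekztum.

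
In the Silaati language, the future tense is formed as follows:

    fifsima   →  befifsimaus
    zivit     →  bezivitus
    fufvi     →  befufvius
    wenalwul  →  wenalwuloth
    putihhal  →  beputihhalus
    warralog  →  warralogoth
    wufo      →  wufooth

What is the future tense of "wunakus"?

wenalwul and putihhal both end in -l yet inflect differently (wenalwuloth, beputihhalus), so the final letter is not what conditions the rule; the first letter is.
"wunakus" begins with w-. The stems beginning with w- (warralog → warralogoth, wenalwul → wenalwuloth, wufo → wufooth) add -oth.
So wunakus → wunakusoth.

wunakusoth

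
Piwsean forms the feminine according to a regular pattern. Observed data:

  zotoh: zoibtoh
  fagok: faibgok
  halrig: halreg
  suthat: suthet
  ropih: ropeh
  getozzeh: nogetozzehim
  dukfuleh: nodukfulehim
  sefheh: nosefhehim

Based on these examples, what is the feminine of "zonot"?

zotoh and ropih both end in -h yet inflect differently (zoibtoh, ropeh), so the final letter is not what conditions the rule; the last vowel is.
"zonot" has last vowel 'o'. The stems whose last vowel is 'o' (zotoh → zoibtoh, fagok → faibgok) insert -ib- after the first vowel.
The other patterns: stems whose last vowel is 'a' or 'i' change the last vowel to 'e'; stems whose last vowel is 'e' add no- … -im around the stem.
So zonot → zoibnot.

zoibnot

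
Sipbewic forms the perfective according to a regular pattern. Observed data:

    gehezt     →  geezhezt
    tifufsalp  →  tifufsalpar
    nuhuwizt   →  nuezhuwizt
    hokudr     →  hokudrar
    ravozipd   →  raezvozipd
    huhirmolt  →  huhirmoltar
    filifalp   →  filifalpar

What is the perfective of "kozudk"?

huhirmolt and nuhuwizt both end in -t yet inflect differently (huhirmoltar, nuezhuwizt), so the final letter is not what conditions the rule; the second-to-last letter is.
"kozudk" has second-to-last letter 'd'. The one such stem in the data (hokudr → hokudrar) adds -ar, so the same rule applies.
The other pattern: stems whose second-to-last letter is 'p' or 'z' insert -ez- after the first vowel.
So kozudk → kozudkar.

kozudkar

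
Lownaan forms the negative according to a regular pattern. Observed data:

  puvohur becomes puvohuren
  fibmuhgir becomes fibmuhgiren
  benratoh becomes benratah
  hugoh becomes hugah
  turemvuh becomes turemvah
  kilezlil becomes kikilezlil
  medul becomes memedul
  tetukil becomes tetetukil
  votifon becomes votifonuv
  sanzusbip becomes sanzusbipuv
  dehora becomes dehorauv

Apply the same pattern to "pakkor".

"pakkor" ends in -r. The stems ending in -r (puvohur → puvohuren, fibmuhgir → fibmuhgiren) add -en.
So pakkor → pakkoren.

pakkoren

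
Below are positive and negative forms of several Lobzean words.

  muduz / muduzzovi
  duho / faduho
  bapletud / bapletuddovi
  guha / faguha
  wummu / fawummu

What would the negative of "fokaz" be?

fokazzovi

wummu and bapletud both have last vowel 'u' yet inflect differently (fawummu, bapletuddovi), so the last vowel is not what conditions the rule; whether the stem ends in a vowel or a consonant is.
"fokaz" ends in a consonant. The stems ending in a consonant (bapletud → bapletuddovi, muduz → muduzzovi) double the final consonant and add -ovi.
So fokaz → fokazzovi.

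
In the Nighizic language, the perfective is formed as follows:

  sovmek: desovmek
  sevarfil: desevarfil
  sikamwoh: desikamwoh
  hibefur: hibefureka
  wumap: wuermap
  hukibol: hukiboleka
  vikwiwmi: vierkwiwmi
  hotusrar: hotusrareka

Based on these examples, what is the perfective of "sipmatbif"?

hukibol and sevarfil both end in -l yet inflect differently (hukiboleka, desevarfil), so the final letter is not what conditions the rule; the first letter is.
"sipmatbif" begins with s-. The stems beginning with s- (sikamwoh → desikamwoh, sevarfil → desevarfil, sovmek → desovmek) add the prefix de-.
The other patterns: stems beginning with h- add -eka; stems beginning with v- or w- insert -er- after the first vowel.
So sipmatbif → desipmatbif.

desipmatbif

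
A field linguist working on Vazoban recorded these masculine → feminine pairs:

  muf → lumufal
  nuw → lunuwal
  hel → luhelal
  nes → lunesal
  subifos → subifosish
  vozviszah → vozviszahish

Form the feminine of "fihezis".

"fihezis" has 3 vowels. The stems with 3 vowels (subifos → subifosish, vozviszah → vozviszahish) add -ish.
The other pattern: stems with 1 vowel add lu- … -al around the stem.
So fihezis → fihezisish.

fihezisish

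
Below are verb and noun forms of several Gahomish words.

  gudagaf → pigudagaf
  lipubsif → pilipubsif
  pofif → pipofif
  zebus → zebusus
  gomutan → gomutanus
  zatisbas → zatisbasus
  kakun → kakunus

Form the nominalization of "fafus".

fafusus

"fafus" ends in -s. The stems ending in -s (zebus → zebusus, zatisbas → zatisbasus) add -us.
So fafus → fafusus.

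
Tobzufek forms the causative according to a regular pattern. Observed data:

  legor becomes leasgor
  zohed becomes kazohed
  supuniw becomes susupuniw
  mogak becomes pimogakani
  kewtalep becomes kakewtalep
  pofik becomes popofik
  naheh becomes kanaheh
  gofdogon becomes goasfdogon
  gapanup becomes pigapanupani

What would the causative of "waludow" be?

pofik and mogak both end in -k yet inflect differently (popofik, pimogakani), so the final letter is not what conditions the rule; the last vowel is.
"waludow" has last vowel 'o'. The stems whose last vowel is 'o' (gofdogon → goasfdogon, legor → leasgor) insert -as- after the first vowel.
The other patterns: stems whose last vowel is 'e' add the prefix ka-; stems whose last vowel is 'i' repeat the first consonant+vowel as a prefix; stems whose last vowel is 'a' or 'u' add pi- … -ani around the stem.
So waludow → waasludow.

waasludow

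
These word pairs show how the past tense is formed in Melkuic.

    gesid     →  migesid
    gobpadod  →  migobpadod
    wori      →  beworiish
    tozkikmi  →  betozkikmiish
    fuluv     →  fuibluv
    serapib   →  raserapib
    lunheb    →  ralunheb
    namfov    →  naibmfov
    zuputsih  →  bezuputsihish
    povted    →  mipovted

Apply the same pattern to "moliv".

moibliv

serapib and gesid both have last vowel 'i' yet inflect differently (raserapib, migesid), so the last vowel is not what conditions the rule; the final letter is.
"moliv" ends in -v. The stems ending in -v (namfov → naibmfov, fuluv → fuibluv) insert -ib- after the first vowel.
The other patterns: stems ending in -b add the prefix ra-; stems ending in -d add the prefix mi-; stems ending in -h or -i add be- … -ish around the stem.
So moliv → moibliv.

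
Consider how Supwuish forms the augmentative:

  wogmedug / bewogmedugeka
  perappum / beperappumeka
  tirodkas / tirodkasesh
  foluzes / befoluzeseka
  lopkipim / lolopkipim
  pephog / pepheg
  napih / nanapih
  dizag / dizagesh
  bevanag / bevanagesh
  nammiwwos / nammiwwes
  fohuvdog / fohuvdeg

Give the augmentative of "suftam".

tirodkas and nammiwwos both end in -s yet inflect differently (tirodkasesh, nammiwwes), so the final letter is not what conditions the rule; the last vowel is.
"suftam" has last vowel 'a'. The stems whose last vowel is 'a' (bevanag → bevanagesh, dizag → dizagesh, tirodkas → tirodkasesh) add -esh.
So suftam → suftamesh.

suftamesh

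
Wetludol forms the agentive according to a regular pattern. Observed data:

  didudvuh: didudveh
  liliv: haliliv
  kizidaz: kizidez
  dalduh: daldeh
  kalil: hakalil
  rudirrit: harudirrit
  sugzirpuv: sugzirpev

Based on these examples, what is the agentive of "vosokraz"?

sugzirpuv and liliv both end in -v yet inflect differently (sugzirpev, haliliv), so the final letter is not what conditions the rule; the last vowel is.
"vosokraz" has last vowel 'a'. The one such stem in the data (kizidaz → kizidez) changes the last vowel to 'e' (as do dalduh, sugzirpuv), so the same rule applies.
So vosokraz → vosokrez.

vosokrez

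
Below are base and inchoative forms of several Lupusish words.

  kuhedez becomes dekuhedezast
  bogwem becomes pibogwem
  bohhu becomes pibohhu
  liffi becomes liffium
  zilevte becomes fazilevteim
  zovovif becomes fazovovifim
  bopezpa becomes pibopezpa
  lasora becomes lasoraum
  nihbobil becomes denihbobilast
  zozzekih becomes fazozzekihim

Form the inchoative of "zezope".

fazezopeim

"zezope" begins with z-. The stems beginning with z- (zilevte → fazilevteim, zozzekih → fazozzekihim, zovovif → fazovovifim) add fa- … -im around the stem.
The other patterns: stems beginning with k- or n- add de- … -ast around the stem; stems beginning with l- add -um; stems beginning with b- add the prefix pi-.
So zezope → fazezopeim.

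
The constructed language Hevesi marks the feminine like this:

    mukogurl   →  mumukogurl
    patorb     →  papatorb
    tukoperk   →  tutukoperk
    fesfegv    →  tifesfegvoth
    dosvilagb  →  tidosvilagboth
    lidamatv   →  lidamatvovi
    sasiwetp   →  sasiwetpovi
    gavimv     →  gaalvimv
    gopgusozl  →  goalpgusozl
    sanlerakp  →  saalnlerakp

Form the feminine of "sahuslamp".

saalhuslamp

"sahuslamp" has second-to-last letter 'm'. The one such stem in the data (gavimv → gaalvimv) inserts -al- after the first vowel (as do gopgusozl, sanlerakp), so the same rule applies.
The other patterns: stems whose second-to-last letter is 'r' repeat the first consonant+vowel as a prefix; stems whose second-to-last letter is 'g' add ti- … -oth around the stem; stems whose second-to-last letter is 't' add -ovi.
So sahuslamp → saalhuslamp.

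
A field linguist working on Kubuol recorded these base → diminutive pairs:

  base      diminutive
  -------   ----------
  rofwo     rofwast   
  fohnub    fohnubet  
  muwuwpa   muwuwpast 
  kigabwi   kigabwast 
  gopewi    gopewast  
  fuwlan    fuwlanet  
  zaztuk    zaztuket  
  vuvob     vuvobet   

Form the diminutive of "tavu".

rofwo and vuvob both have last vowel 'o' yet inflect differently (rofwast, vuvobet), so the last vowel is not what conditions the rule; whether the stem ends in a vowel or a consonant is.
"tavu" ends in a vowel. The stems ending in a vowel (rofwo → rofwast, muwuwpa → muwuwpast, kigabwi → kigabwast) drop the final letter and add -ast.
The other pattern: stems ending in a consonant add -et.
So tavu → tavast.

tavast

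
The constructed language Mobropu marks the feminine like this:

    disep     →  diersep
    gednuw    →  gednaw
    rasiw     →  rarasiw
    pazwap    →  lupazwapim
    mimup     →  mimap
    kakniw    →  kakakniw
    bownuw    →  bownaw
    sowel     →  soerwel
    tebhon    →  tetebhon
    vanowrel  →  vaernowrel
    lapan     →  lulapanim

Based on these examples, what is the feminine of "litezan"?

lulitezanim

pazwap and mimup both end in -p yet inflect differently (lupazwapim, mimap), so the final letter is not what conditions the rule; the last vowel is.
"litezan" has last vowel 'a'. The stems whose last vowel is 'a' (lapan → lulapanim, pazwap → lupazwapim) add lu- … -im around the stem.
The other patterns: stems whose last vowel is 'u' change the last vowel to 'a'; stems whose last vowel is 'i' or 'o' repeat the first consonant+vowel as a prefix; stems whose last vowel is 'e' insert -er- after the first vowel.
So litezan → lulitezanim.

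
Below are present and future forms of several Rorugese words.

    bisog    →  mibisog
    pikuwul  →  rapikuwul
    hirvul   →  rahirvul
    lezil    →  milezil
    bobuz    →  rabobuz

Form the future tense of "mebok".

"mebok" has last vowel 'o'. The one such stem in the data (bisog → mibisog) adds the prefix mi-, so the same rule applies.
The other pattern: stems whose last vowel is 'u' add the prefix ra-.
So mebok → mimebok.

mimebok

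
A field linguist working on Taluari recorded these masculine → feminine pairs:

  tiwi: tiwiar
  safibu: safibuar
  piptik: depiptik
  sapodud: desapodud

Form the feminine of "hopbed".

dehopbed

safibu and sapodud both have last vowel 'u' yet inflect differently (safibuar, desapodud), so the last vowel is not what conditions the rule; whether the stem ends in a vowel or a consonant is.
"hopbed" ends in a consonant. The stems ending in a consonant (sapodud → desapodud, piptik → depiptik) add the prefix de-.
So hopbed → dehopbed.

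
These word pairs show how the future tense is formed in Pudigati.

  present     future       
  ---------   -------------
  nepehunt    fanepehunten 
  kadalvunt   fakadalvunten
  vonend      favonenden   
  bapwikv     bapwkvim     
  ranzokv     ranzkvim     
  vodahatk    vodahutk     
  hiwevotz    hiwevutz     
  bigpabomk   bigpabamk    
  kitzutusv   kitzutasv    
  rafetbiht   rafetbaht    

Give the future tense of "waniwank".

"waniwank" has second-to-last letter 'n'. The stems whose second-to-last letter is 'n' (nepehunt → fanepehunten, kadalvunt → fakadalvunten, vonend → favonenden) add fa- … -en around the stem.
So waniwank → fawaniwanken.

fawaniwanken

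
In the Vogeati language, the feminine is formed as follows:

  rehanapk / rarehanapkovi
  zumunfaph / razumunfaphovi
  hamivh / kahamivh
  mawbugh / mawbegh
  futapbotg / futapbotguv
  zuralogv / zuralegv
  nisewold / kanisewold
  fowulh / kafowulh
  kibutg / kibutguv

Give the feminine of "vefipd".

"vefipd" has second-to-last letter 'p'. The stems whose second-to-last letter is 'p' (zumunfaph → razumunfaphovi, rehanapk → rarehanapkovi) add ra- … -ovi around the stem.
The other patterns: stems whose second-to-last letter is 't' add -uv; stems whose second-to-last letter is 'g' change the last vowel to 'e'; stems whose second-to-last letter is 'l' or 'v' add the prefix ka-.
So vefipd → ravefipdovi.

ravefipdovi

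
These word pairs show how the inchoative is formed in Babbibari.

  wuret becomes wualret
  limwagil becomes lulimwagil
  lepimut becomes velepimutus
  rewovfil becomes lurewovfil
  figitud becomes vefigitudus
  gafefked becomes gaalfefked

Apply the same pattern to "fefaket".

gafefked and figitud both end in -d yet inflect differently (gaalfefked, vefigitudus), so the final letter is not what conditions the rule; the last vowel is.
"fefaket" has last vowel 'e'. The stems whose last vowel is 'e' (gafefked → gaalfefked, wuret → wualret) insert -al- after the first vowel.
The other patterns: stems whose last vowel is 'i' add the prefix lu-; stems whose last vowel is 'u' add ve- … -us around the stem.
So fefaket → fealfaket.

fealfaket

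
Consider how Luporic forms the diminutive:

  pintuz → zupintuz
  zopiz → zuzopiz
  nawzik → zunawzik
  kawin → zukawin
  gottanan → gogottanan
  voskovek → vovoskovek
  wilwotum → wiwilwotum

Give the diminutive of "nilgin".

zunilgin

"nilgin" has 2 vowels. The stems with 2 vowels (pintuz → zupintuz, zopiz → zuzopiz, nawzik → zunawzik) add the prefix zu-.
The other pattern: stems with 3 vowels repeat the first consonant+vowel as a prefix.
So nilgin → zunilgin.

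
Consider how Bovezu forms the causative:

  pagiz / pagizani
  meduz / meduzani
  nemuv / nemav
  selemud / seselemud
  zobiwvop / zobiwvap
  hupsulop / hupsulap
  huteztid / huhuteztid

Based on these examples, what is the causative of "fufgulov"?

meduz and nemuv both have last vowel 'u' yet inflect differently (meduzani, nemav), so the last vowel is not what conditions the rule; the final letter is.
"fufgulov" ends in -v. The one such stem in the data (nemuv → nemav) changes the last vowel to 'a' (as do zobiwvop, hupsulop), so the same rule applies.
The other patterns: stems ending in -z add -ani; stems ending in -d repeat the first consonant+vowel as a prefix.
So fufgulov → fufgulav.

fufgulav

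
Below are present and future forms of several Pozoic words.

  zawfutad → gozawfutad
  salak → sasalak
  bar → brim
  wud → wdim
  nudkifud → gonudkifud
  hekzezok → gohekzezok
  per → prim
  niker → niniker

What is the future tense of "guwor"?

"guwor" has 2 vowels. The stems with 2 vowels (salak → sasalak, niker → niniker) repeat the first consonant+vowel as a prefix.
The other patterns: stems with 1 vowel delete the last vowel and add -im; stems with 3 vowels add the prefix go-.
So guwor → guguwor.

guguwor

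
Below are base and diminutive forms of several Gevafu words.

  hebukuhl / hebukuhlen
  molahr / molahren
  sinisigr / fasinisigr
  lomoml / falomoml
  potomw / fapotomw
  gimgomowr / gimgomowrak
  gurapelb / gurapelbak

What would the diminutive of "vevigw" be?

"vevigw" has second-to-last letter 'g'. The one such stem in the data (sinisigr → fasinisigr) adds the prefix fa-, so the same rule applies.
So vevigw → favevigw.

favevigw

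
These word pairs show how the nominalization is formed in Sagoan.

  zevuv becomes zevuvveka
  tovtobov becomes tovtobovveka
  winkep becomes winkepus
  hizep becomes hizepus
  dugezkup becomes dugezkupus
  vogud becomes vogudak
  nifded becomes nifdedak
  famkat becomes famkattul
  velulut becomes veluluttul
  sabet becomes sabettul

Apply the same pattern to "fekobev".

zevuv and dugezkup both have last vowel 'u' yet inflect differently (zevuvveka, dugezkupus), so the last vowel is not what conditions the rule; the final letter is.
"fekobev" ends in -v. The stems ending in -v (zevuv → zevuvveka, tovtobov → tovtobovveka) double the final consonant and add -eka.
So fekobev → fekobevveka.

fekobevveka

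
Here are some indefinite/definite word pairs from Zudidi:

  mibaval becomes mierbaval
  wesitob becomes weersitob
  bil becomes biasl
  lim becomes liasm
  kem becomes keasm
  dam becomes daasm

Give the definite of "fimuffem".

"fimuffem" has 3 vowels. The stems with 3 vowels (mibaval → mierbaval, wesitob → weersitob) insert -er- after the first vowel.
So fimuffem → fiermuffem.

fiermuffem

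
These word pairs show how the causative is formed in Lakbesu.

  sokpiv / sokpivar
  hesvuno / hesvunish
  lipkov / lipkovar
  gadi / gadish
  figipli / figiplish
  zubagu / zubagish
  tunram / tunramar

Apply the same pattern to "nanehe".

nanehish

hesvuno and lipkov both have last vowel 'o' yet inflect differently (hesvunish, lipkovar), so the last vowel is not what conditions the rule; whether the stem ends in a vowel or a consonant is.
"nanehe" ends in a vowel. The stems ending in a vowel (hesvuno → hesvunish, figipli → figiplish, gadi → gadish) drop the final letter and add -ish.
The other pattern: stems ending in a consonant add -ar.
So nanehe → nanehish.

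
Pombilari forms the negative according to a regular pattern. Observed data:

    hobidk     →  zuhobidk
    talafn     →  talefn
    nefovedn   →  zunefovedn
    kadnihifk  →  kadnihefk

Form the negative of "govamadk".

nefovedn and talafn both end in -n yet inflect differently (zunefovedn, talefn), so the final letter is not what conditions the rule; the second-to-last letter is.
"govamadk" has second-to-last letter 'd'. The stems whose second-to-last letter is 'd' (nefovedn → zunefovedn, hobidk → zuhobidk) add the prefix zu-.
The other pattern: stems whose second-to-last letter is 'f' change the last vowel to 'e'.
So govamadk → zugovamadk.

zugovamadk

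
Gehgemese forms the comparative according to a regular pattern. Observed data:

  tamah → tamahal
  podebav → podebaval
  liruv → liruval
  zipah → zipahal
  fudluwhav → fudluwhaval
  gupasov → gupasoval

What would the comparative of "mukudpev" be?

Every pair shown (tamah → tamahal, podebav → podebaval, liruv → liruval, …) follows the same rule: add -al.
So mukudpev → mukudpeval.

mukudpeval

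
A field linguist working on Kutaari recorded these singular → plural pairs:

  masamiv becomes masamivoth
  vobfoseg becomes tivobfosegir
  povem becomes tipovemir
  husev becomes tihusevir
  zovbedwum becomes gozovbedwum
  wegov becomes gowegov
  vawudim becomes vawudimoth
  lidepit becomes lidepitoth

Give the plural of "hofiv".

husev and masamiv both end in -v yet inflect differently (tihusevir, masamivoth), so the final letter is not what conditions the rule; the last vowel is.
"hofiv" has last vowel 'i'. The stems whose last vowel is 'i' (masamiv → masamivoth, lidepit → lidepitoth, vawudim → vawudimoth) add -oth.
The other patterns: stems whose last vowel is 'e' add ti- … -ir around the stem; stems whose last vowel is 'o' or 'u' add the prefix go-.
So hofiv → hofivoth.

hofivoth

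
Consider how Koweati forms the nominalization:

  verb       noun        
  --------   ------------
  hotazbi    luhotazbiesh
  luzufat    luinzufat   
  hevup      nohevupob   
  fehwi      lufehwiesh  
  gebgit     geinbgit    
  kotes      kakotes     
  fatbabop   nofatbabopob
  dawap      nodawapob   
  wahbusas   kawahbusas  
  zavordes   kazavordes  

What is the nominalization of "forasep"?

wahbusas and dawap both have last vowel 'a' yet inflect differently (kawahbusas, nodawapob), so the last vowel is not what conditions the rule; the final letter is.
"forasep" ends in -p. The stems ending in -p (dawap → nodawapob, fatbabop → nofatbabopob, hevup → nohevupob) add no- … -ob around the stem.
The other patterns: stems ending in -s add the prefix ka-; stems ending in -i add lu- … -esh around the stem; stems ending in -t insert -in- after the first vowel.
So forasep → noforasepob.

noforasepob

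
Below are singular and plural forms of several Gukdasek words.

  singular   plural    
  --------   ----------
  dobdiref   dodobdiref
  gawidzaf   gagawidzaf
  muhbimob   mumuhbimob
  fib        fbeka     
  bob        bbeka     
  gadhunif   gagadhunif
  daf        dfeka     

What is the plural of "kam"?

"kam" has 1 vowel. The stems with 1 vowel (daf → dfeka, fib → fbeka, bob → bbeka) delete the last vowel and add -eka.
So kam → kmeka.

kmeka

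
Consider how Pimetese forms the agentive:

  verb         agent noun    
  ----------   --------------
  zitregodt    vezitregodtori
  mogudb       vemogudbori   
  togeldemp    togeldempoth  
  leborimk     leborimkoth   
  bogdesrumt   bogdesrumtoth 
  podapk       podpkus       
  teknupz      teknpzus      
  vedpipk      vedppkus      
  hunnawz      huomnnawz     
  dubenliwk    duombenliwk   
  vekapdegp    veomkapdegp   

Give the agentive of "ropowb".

roompowb

zitregodt and bogdesrumt both end in -t yet inflect differently (vezitregodtori, bogdesrumtoth), so the final letter is not what conditions the rule; the second-to-last letter is.
"ropowb" has second-to-last letter 'w'. The stems whose second-to-last letter is 'w' (hunnawz → huomnnawz, dubenliwk → duombenliwk) insert -om- after the first vowel.
The other patterns: stems whose second-to-last letter is 'd' add ve- … -ori around the stem; stems whose second-to-last letter is 'm' add -oth; stems whose second-to-last letter is 'p' delete the last vowel and add -us.
So ropowb → roompowb.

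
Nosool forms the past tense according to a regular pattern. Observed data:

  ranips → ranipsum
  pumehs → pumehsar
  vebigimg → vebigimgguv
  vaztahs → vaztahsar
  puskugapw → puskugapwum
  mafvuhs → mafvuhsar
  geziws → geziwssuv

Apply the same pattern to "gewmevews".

gewmevewssuv

"gewmevews" has second-to-last letter 'w'. The one such stem in the data (geziws → geziwssuv) doubles the final consonant and adds -uv (as does vebigimg), so the same rule applies.
The other patterns: stems whose second-to-last letter is 'h' add -ar; stems whose second-to-last letter is 'p' add -um.
So gewmevews → gewmevewssuv.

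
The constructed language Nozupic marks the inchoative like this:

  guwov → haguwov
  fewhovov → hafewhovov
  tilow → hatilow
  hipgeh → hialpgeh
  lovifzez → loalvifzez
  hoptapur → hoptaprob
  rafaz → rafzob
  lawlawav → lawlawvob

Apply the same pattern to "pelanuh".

pelanhob

lovifzez and rafaz both end in -z yet inflect differently (loalvifzez, rafzob), so the final letter is not what conditions the rule; the last vowel is.
"pelanuh" has last vowel 'u'. The one such stem in the data (hoptapur → hoptaprob) deletes the last vowel and adds -ob (as do rafaz, lawlawav), so the same rule applies.
The other patterns: stems whose last vowel is 'o' add the prefix ha-; stems whose last vowel is 'e' insert -al- after the first vowel.
So pelanuh → pelanhob.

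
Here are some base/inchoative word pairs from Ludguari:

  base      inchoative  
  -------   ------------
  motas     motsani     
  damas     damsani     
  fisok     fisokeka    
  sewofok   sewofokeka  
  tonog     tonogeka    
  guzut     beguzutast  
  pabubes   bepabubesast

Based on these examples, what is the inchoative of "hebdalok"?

motas and pabubes both end in -s yet inflect differently (motsani, bepabubesast), so the final letter is not what conditions the rule; the last vowel is.
"hebdalok" has last vowel 'o'. The stems whose last vowel is 'o' (fisok → fisokeka, sewofok → sewofokeka, tonog → tonogeka) add -eka.
The other patterns: stems whose last vowel is 'a' delete the last vowel and add -ani; stems whose last vowel is 'e' or 'u' add be- … -ast around the stem.
So hebdalok → hebdalokeka.

hebdalokeka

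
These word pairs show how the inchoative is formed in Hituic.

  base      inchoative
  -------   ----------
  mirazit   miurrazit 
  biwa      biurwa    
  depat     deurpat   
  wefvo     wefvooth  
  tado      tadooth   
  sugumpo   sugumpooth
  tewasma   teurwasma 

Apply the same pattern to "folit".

tado and tewasma both begin with t- yet inflect differently (tadooth, teurwasma), so the first letter is not what conditions the rule; the final letter is.
"folit" ends in -t. The stems ending in -t (depat → deurpat, mirazit → miurrazit) insert -ur- after the first vowel.
So folit → fourlit.

fourlit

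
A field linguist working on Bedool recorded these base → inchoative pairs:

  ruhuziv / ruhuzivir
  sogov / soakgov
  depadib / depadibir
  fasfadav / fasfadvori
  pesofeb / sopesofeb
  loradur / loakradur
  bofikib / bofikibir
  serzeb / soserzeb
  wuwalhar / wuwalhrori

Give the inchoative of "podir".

depadib and pesofeb both end in -b yet inflect differently (depadibir, sopesofeb), so the final letter is not what conditions the rule; the last vowel is.
"podir" has last vowel 'i'. The stems whose last vowel is 'i' (ruhuziv → ruhuzivir, depadib → depadibir, bofikib → bofikibir) add -ir.
The other patterns: stems whose last vowel is 'e' add the prefix so-; stems whose last vowel is 'a' delete the last vowel and add -ori; stems whose last vowel is 'o' or 'u' insert -ak- after the first vowel.
So podir → podirir.

podirir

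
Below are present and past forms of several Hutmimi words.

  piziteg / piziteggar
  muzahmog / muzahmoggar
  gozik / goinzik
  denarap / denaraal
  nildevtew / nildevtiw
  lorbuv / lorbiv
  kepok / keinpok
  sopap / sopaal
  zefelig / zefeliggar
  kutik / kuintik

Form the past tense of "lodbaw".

zefelig and kutik both have last vowel 'i' yet inflect differently (zefeliggar, kuintik), so the last vowel is not what conditions the rule; the final letter is.
"lodbaw" ends in -w. The one such stem in the data (nildevtew → nildevtiw) changes the last vowel to 'i' (as does lorbuv), so the same rule applies.
So lodbaw → lodbiw.

lodbiw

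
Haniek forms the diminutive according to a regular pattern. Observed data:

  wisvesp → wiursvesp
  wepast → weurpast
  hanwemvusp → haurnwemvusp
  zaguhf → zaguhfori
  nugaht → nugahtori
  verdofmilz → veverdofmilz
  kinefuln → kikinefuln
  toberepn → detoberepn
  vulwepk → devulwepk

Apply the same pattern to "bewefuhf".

bewefuhfori

"bewefuhf" has second-to-last letter 'h'. The stems whose second-to-last letter is 'h' (zaguhf → zaguhfori, nugaht → nugahtori) add -ori.
The other patterns: stems whose second-to-last letter is 's' insert -ur- after the first vowel; stems whose second-to-last letter is 'l' repeat the first consonant+vowel as a prefix; stems whose second-to-last letter is 'p' add the prefix de-.
So bewefuhf → bewefuhfori.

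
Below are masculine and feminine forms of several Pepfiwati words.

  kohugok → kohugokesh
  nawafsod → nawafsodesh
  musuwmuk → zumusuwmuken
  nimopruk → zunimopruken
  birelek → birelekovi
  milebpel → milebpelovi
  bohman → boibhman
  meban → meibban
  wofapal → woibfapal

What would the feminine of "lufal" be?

luibfal

kohugok and musuwmuk both end in -k yet inflect differently (kohugokesh, zumusuwmuken), so the final letter is not what conditions the rule; the last vowel is.
"lufal" has last vowel 'a'. The stems whose last vowel is 'a' (bohman → boibhman, meban → meibban, wofapal → woibfapal) insert -ib- after the first vowel.
So lufal → luibfal.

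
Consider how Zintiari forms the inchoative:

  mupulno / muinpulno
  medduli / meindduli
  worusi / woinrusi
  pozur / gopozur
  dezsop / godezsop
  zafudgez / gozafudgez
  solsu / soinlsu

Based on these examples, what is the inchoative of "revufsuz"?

"revufsuz" ends in a consonant. The stems ending in a consonant (dezsop → godezsop, zafudgez → gozafudgez, pozur → gopozur) add the prefix go-.
The other pattern: stems ending in a vowel insert -in- after the first vowel.
So revufsuz → gorevufsuz.

gorevufsuz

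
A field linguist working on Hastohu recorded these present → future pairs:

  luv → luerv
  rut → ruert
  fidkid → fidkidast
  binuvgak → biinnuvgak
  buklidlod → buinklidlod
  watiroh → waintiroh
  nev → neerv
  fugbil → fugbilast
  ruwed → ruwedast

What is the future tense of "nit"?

niert

fidkid and buklidlod both end in -d yet inflect differently (fidkidast, buinklidlod), so the final letter is not what conditions the rule; the number of vowels is.
"nit" has 1 vowel. The stems with 1 vowel (rut → ruert, luv → luerv, nev → neerv) insert -er- after the first vowel.
The other patterns: stems with 2 vowels add -ast; stems with 3 vowels insert -in- after the first vowel.
So nit → niert.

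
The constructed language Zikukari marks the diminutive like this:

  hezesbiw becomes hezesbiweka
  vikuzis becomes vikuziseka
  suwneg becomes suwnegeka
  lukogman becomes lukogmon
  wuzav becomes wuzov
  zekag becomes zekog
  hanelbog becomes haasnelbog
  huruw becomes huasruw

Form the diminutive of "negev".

suwneg and zekag both end in -g yet inflect differently (suwnegeka, zekog), so the final letter is not what conditions the rule; the last vowel is.
"negev" has last vowel 'e'. The one such stem in the data (suwneg → suwnegeka) adds -eka, so the same rule applies.
The other patterns: stems whose last vowel is 'a' change the last vowel to 'o'; stems whose last vowel is 'o' or 'u' insert -as- after the first vowel.
So negev → negeveka.

negeveka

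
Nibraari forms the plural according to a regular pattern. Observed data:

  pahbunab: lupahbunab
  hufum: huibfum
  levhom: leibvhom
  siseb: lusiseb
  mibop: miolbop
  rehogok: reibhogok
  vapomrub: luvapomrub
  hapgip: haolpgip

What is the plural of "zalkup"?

"zalkup" ends in -p. The stems ending in -p (mibop → miolbop, hapgip → haolpgip) insert -ol- after the first vowel.
So zalkup → zaollkup.

zaollkup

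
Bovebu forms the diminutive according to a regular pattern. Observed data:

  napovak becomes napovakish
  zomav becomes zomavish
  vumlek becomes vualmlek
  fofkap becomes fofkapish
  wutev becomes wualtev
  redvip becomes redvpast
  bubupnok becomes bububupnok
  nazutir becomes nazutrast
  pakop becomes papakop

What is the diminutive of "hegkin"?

hegknast

pakop and redvip both end in -p yet inflect differently (papakop, redvpast), so the final letter is not what conditions the rule; the last vowel is.
"hegkin" has last vowel 'i'. The stems whose last vowel is 'i' (redvip → redvpast, nazutir → nazutrast) delete the last vowel and add -ast.
So hegkin → hegknast.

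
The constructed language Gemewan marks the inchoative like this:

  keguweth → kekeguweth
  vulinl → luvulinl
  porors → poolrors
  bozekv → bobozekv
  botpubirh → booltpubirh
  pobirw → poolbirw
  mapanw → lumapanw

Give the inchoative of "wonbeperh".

mapanw and pobirw both end in -w yet inflect differently (lumapanw, poolbirw), so the final letter is not what conditions the rule; the second-to-last letter is.
"wonbeperh" has second-to-last letter 'r'. The stems whose second-to-last letter is 'r' (pobirw → poolbirw, porors → poolrors, botpubirh → booltpubirh) insert -ol- after the first vowel.
The other patterns: stems whose second-to-last letter is 'k' or 't' repeat the first consonant+vowel as a prefix; stems whose second-to-last letter is 'n' add the prefix lu-.
So wonbeperh → woolnbeperh.

woolnbeperh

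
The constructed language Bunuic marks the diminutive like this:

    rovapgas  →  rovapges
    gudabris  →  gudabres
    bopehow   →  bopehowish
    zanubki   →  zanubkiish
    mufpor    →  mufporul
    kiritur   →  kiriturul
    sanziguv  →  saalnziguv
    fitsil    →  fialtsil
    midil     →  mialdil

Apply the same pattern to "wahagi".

wahagiish

gudabris and zanubki both have last vowel 'i' yet inflect differently (gudabres, zanubkiish), so the last vowel is not what conditions the rule; the final letter is.
"wahagi" ends in -i. The one such stem in the data (zanubki → zanubkiish) adds -ish, so the same rule applies.
So wahagi → wahagiish.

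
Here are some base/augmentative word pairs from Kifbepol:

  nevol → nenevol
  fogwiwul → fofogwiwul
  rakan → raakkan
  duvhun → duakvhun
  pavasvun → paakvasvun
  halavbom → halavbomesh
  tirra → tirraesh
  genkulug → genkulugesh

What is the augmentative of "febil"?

fefebil

fogwiwul and duvhun both have last vowel 'u' yet inflect differently (fofogwiwul, duakvhun), so the last vowel is not what conditions the rule; the final letter is.
"febil" ends in -l. The stems ending in -l (nevol → nenevol, fogwiwul → fofogwiwul) repeat the first consonant+vowel as a prefix.
The other patterns: stems ending in -n insert -ak- after the first vowel; stems ending in -a, -g or -m add -esh.
So febil → fefebil.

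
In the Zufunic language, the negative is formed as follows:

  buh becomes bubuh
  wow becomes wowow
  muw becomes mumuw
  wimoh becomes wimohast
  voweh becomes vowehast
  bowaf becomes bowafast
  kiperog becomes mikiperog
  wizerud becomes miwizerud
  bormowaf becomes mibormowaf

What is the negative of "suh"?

susuh

buh and wimoh both end in -h yet inflect differently (bubuh, wimohast), so the final letter is not what conditions the rule; the number of vowels is.
"suh" has 1 vowel. The stems with 1 vowel (buh → bubuh, wow → wowow, muw → mumuw) repeat the first consonant+vowel as a prefix.
The other patterns: stems with 2 vowels add -ast; stems with 3 vowels add the prefix mi-.
So suh → susuh.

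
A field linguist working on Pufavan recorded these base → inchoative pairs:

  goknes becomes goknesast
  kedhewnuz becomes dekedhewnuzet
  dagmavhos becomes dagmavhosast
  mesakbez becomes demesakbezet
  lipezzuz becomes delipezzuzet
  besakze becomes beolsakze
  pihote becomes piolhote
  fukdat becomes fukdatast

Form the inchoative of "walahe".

waollahe

mesakbez and besakze both have last vowel 'e' yet inflect differently (demesakbezet, beolsakze), so the last vowel is not what conditions the rule; the final letter is.
"walahe" ends in -e. The stems ending in -e (besakze → beolsakze, pihote → piolhote) insert -ol- after the first vowel.
The other patterns: stems ending in -z add de- … -et around the stem; stems ending in -s or -t add -ast.
So walahe → waollahe.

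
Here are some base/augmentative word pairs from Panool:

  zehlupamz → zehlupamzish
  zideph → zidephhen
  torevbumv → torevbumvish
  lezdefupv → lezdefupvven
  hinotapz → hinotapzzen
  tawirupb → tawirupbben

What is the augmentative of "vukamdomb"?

hinotapz and zehlupamz both end in -z yet inflect differently (hinotapzzen, zehlupamzish), so the final letter is not what conditions the rule; the second-to-last letter is.
"vukamdomb" has second-to-last letter 'm'. The stems whose second-to-last letter is 'm' (zehlupamz → zehlupamzish, torevbumv → torevbumvish) add -ish.
So vukamdomb → vukamdombish.

vukamdombish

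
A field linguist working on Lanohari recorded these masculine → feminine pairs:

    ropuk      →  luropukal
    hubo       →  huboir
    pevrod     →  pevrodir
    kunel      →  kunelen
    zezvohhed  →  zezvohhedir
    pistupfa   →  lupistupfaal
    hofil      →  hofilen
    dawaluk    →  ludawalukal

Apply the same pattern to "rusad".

"rusad" ends in -d. The stems ending in -d (pevrod → pevrodir, zezvohhed → zezvohhedir) add -ir.
The other patterns: stems ending in -l add -en; stems ending in -a or -k add lu- … -al around the stem.
So rusad → rusadir.

rusadir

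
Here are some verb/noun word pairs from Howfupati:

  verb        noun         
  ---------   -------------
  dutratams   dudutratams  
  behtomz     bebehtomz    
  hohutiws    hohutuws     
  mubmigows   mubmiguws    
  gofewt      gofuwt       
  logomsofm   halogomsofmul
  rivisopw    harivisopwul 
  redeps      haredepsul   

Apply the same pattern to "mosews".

"mosews" has second-to-last letter 'w'. The stems whose second-to-last letter is 'w' (hohutiws → hohutuws, mubmigows → mubmiguws, gofewt → gofuwt) change the last vowel to 'u'.
The other patterns: stems whose second-to-last letter is 'm' repeat the first consonant+vowel as a prefix; stems whose second-to-last letter is 'f' or 'p' add ha- … -ul around the stem.
So mosews → mosuws.

mosuws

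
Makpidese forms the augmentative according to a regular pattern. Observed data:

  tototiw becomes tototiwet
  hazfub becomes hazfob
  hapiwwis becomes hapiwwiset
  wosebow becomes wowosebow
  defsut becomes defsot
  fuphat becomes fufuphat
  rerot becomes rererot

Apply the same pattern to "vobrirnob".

vovobrirnob

tototiw and wosebow both end in -w yet inflect differently (tototiwet, wowosebow), so the final letter is not what conditions the rule; the last vowel is.
"vobrirnob" has last vowel 'o'. The stems whose last vowel is 'o' (wosebow → wowosebow, rerot → rererot) repeat the first consonant+vowel as a prefix.
The other patterns: stems whose last vowel is 'u' change the last vowel to 'o'; stems whose last vowel is 'i' add -et.
So vobrirnob → vovobrirnob.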